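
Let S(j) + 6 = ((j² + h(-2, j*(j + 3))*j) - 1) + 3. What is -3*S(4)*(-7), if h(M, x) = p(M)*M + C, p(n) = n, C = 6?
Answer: 1092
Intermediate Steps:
h(M, x) = 6 + M² (h(M, x) = M*M + 6 = M² + 6 = 6 + M²)
S(j) = -4 + j² + 10*j (S(j) = -6 + (((j² + (6 + (-2)²)*j) - 1) + 3) = -6 + (((j² + (6 + 4)*j) - 1) + 3) = -6 + (((j² + 10*j) - 1) + 3) = -6 + ((-1 + j² + 10*j) + 3) = -6 + (2 + j² + 10*j) = -4 + j² + 10*j)
-3*S(4)*(-7) = -3*(-4 + 4² + 10*4)*(-7) = -3*(-4 + 16 + 40)*(-7) = -3*52*(-7) = -156*(-7) = 1092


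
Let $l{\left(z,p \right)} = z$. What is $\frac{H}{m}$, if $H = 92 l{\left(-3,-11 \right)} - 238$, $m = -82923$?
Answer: $\frac{514}{82923} \approx 0.0061985$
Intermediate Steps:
$H = -514$ ($H = 92 \left(-3\right) - 238 = -276 - 238 = -514$)
$\frac{H}{m} = - \frac{514}{-82923} = \left(-514\right) \left(- \frac{1}{82923}\right) = \frac{514}{82923}$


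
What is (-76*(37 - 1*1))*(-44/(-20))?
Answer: -30096/5 ≈ -6019.2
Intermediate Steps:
(-76*(37 - 1*1))*(-44/(-20)) = (-76*(37 - 1))*(-44*(-1/20)) = -76*36*(11/5) = -2736*11/5 = -30096/5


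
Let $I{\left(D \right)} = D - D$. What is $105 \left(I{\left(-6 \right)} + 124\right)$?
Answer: $13020$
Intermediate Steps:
$I{\left(D \right)} = 0$
$105 \left(I{\left(-6 \right)} + 124\right) = 105 \left(0 + 124\right) = 105 \cdot 124 = 13020$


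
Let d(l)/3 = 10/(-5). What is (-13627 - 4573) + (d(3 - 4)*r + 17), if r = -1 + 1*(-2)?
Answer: -18165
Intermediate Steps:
r = -3 (r = -1 - 2 = -3)
d(l) = -6 (d(l) = 3*(10/(-5)) = 3*(10*(-1/5)) = 3*(-2) = -6)
(-13627 - 4573) + (d(3 - 4)*r + 17) = (-13627 - 4573) + (-6*(-3) + 17) = -18200 + (18 + 17) = -18200 + 35 = -18165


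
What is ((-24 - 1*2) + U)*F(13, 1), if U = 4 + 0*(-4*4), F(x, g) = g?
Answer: -22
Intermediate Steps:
U = 4 (U = 4 + 0*(-16) = 4 + 0 = 4)
((-24 - 1*2) + U)*F(13, 1) = ((-24 - 1*2) + 4)*1 = ((-24 - 2) + 4)*1 = (-26 + 4)*1 = -22*1 = -22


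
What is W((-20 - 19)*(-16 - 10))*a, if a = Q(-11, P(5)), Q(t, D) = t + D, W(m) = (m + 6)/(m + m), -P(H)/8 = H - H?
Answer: -935/169 ≈ -5.5325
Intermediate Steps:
P(H) = 0 (P(H) = -8*(H - H) = -8*0 = 0)
W(m) = (6 + m)/(2*m) (W(m) = (6 + m)/((2*m)) = (6 + m)*(1/(2*m)) = (6 + m)/(2*m))
Q(t, D) = D + t
a = -11 (a = 0 - 11 = -11)
W((-20 - 19)*(-16 - 10))*a = ((6 + (-20 - 19)*(-16 - 10))/(2*(((-20 - 19)*(-16 - 10)))))*(-11) = ((6 - 39*(-26))/(2*((-39*(-26)))))*(-11) = ((½)*(6 + 1014)/1014)*(-11) = ((½)*(1/1014)*1020)*(-11) = (85/169)*(-11) = -935/169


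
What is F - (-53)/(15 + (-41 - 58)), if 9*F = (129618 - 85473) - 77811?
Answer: -314269/84 ≈ -3741.3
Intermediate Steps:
F = -11222/3 (F = ((129618 - 85473) - 77811)/9 = (44145 - 77811)/9 = (⅑)*(-33666) = -11222/3 ≈ -3740.7)
F - (-53)/(15 + (-41 - 58)) = -11222/3 - (-53)/(15 + (-41 - 58)) = -11222/3 - (-53)/(15 - 99) = -11222/3 - (-53)/(-84) = -11222/3 - (-1)*(-53)/84 = -11222/3 - 1*53/84 = -11222/3 - 53/84 = -314269/84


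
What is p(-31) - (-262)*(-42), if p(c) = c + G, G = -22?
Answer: -11057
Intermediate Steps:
p(c) = -22 + c (p(c) = c - 22 = -22 + c)
p(-31) - (-262)*(-42) = (-22 - 31) - (-262)*(-42) = -53 - 1*11004 = -53 - 11004 = -11057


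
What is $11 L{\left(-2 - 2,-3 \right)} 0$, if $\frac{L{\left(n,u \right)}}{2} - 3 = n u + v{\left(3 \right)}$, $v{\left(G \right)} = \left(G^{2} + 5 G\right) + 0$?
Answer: $0$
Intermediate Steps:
$v{\left(G \right)} = G^{2} + 5 G$
$L{\left(n,u \right)} = 54 + 2 n u$ ($L{\left(n,u \right)} = 6 + 2 \left(n u + 3 \left(5 + 3\right)\right) = 6 + 2 \left(n u + 3 \cdot 8\right) = 6 + 2 \left(n u + 24\right) = 6 + 2 \left(24 + n u\right) = 6 + \left(48 + 2 n u\right) = 54 + 2 n u$)
$11 L{\left(-2 - 2,-3 \right)} 0 = 11 \left(54 + 2 \left(-2 - 2\right) \left(-3\right)\right) 0 = 11 \left(54 + 2 \left(-4\right) \left(-3\right)\right) 0 = 11 \left(54 + 24\right) 0 = 11 \cdot 78 \cdot 0 = 858 \cdot 0 = 0$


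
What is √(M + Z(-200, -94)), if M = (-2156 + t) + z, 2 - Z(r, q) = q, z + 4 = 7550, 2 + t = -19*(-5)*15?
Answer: 7*√141 ≈ 83.120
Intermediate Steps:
t = 1423 (t = -2 - 19*(-5)*15 = -2 + 95*15 = -2 + 1425 = 1423)
z = 7546 (z = -4 + 7550 = 7546)
Z(r, q) = 2 - q
M = 6813 (M = (-2156 + 1423) + 7546 = -733 + 7546 = 6813)
√(M + Z(-200, -94)) = √(6813 + (2 - 1*(-94))) = √(6813 + (2 + 94)) = √(6813 + 96) = √6909 = 7*√141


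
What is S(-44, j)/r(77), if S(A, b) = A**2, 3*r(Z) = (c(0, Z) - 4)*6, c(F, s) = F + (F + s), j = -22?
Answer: 968/73 ≈ 13.260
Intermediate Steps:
c(F, s) = s + 2*F
r(Z) = -8 + 2*Z (r(Z) = (((Z + 2*0) - 4)*6)/3 = (((Z + 0) - 4)*6)/3 = ((Z - 4)*6)/3 = ((-4 + Z)*6)/3 = (-24 + 6*Z)/3 = -8 + 2*Z)
S(-44, j)/r(77) = (-44)**2/(-8 + 2*77) = 1936/(-8 + 154) = 1936/146 = 1936*(1/146) = 968/73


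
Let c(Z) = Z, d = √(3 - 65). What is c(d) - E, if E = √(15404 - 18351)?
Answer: I*(√62 - √2947) ≈ -46.412*I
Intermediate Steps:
E = I*√2947 (E = √(-2947) = I*√2947 ≈ 54.286*I)
d = I*√62 (d = √(-62) = I*√62 ≈ 7.874*I)
c(d) - E = I*√62 - I*√2947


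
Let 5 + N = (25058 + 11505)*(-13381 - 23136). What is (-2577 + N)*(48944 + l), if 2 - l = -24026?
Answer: -97430291806716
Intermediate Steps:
l = 24028 (l = 2 - 1*(-24026) = 2 + 24026 = 24028)
N = -1335171076 (N = -5 + (25058 + 11505)*(-13381 - 23136) = -5 + 36563*(-36517) = -5 - 1335171071 = -1335171076)
(-2577 + N)*(48944 + l) = (-2577 - 1335171076)*(48944 + 24028) = -1335173653*72972 = -97430291806716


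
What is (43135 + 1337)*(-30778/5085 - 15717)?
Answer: -1185204341752/1695 ≈ -6.9924e+8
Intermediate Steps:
(43135 + 1337)*(-30778/5085 - 15717) = 44472*(-30778*1/5085 - 15717) = 44472*(-30778/5085 - 15717) = 44472*(-79951723/5085) = -1185204341752/1695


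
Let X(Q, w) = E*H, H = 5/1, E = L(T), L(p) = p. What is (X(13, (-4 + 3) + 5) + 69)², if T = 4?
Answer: 7921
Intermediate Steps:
E = 4
H = 5 (H = 5*1 = 5)
X(Q, w) = 20 (X(Q, w) = 4*5 = 20)
(X(13, (-4 + 3) + 5) + 69)² = (20 + 69)² = 89² = 7921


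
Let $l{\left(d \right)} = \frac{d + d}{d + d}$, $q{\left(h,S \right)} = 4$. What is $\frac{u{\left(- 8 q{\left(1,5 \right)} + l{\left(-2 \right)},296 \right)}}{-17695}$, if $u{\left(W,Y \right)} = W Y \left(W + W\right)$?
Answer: $- \frac{568912}{17695} \approx -32.151$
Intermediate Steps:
$l{\left(d \right)} = 1$ ($l{\left(d \right)} = \frac{2 d}{2 d} = 2 d \frac{1}{2 d} = 1$)
$u{\left(W,Y \right)} = 2 Y W^{2}$ ($u{\left(W,Y \right)} = W Y 2 W = 2 Y W^{2}$)
$\frac{u{\left(- 8 q{\left(1,5 \right)} + l{\left(-2 \right)},296 \right)}}{-17695} = \frac{2 \cdot 296 \left(\left(-8\right) 4 + 1\right)^{2}}{-17695} = 2 \cdot 296 \left(-32 + 1\right)^{2} \left(- \frac{1}{17695}\right) = 2 \cdot 296 \left(-31\right)^{2} \left(- \frac{1}{17695}\right) = 2 \cdot 296 \cdot 961 \left(- \frac{1}{17695}\right) = 568912 \left(- \frac{1}{17695}\right) = - \frac{568912}{17695}$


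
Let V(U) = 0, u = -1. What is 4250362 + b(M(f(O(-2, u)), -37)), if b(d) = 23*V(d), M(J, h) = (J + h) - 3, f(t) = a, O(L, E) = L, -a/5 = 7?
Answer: 4250362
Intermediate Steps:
a = -35 (a = -5*7 = -35)
f(t) = -35
M(J, h) = -3 + J + h
b(d) = 0 (b(d) = 23*0 = 0)
4250362 + b(M(f(O(-2, u)), -37)) = 4250362 + 0 = 4250362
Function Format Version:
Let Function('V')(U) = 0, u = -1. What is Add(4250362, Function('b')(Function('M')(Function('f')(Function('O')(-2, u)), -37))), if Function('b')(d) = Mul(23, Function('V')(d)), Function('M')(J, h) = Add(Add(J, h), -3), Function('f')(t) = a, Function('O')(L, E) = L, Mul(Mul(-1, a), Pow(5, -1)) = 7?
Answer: 4250362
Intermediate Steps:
a = -35 (a = Mul(-5, 7) = -35)
Function('f')(t) = -35
Function('M')(J, h) = Add(-3, J, h)
Function('b')(d) = 0 (Function('b')(d) = Mul(23, 0) = 0)
Add(4250362, Function('b')(Function('M')(Function('f')(Function('O')(-2, u)), -37))) = Add(4250362, 0) = 4250362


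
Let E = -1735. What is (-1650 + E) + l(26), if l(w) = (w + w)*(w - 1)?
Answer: -2085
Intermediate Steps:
l(w) = 2*w*(-1 + w) (l(w) = (2*w)*(-1 + w) = 2*w*(-1 + w))
(-1650 + E) + l(26) = (-1650 - 1735) + 2*26*(-1 + 26) = -3385 + 2*26*25 = -3385 + 1300 = -2085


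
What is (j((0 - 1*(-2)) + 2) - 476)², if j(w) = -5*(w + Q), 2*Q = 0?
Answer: 246016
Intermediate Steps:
Q = 0 (Q = (½)*0 = 0)
j(w) = -5*w (j(w) = -5*(w + 0) = -5*w)
(j((0 - 1*(-2)) + 2) - 476)² = (-5*((0 - 1*(-2)) + 2) - 476)² = (-5*((0 + 2) + 2) - 476)² = (-5*(2 + 2) - 476)² = (-5*4 - 476)² = (-20 - 476)² = (-496)² = 246016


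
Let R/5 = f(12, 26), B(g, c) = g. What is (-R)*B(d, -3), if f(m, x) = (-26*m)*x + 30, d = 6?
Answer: 242460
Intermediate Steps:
f(m, x) = 30 - 26*m*x (f(m, x) = -26*m*x + 30 = 30 - 26*m*x)
R = -40410 (R = 5*(30 - 26*12*26) = 5*(30 - 8112) = 5*(-8082) = -40410)
(-R)*B(d, -3) = -1*(-40410)*6 = 40410*6 = 242460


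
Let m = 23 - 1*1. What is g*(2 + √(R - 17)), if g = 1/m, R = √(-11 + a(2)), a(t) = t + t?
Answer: 1/11 + √(-17 + I*√7)/22 ≈ 0.10545 + 0.18798*I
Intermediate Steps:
a(t) = 2*t
R = I*√7 (R = √(-11 + 2*2) = √(-11 + 4) = √(-7) = I*√7 ≈ 2.6458*I)
m = 22 (m = 23 - 1 = 22)
g = 1/22 ≈ 0.045455
g*(2 + √(R - 17)) = (2 + √(I*√7 - 17))/22 = (2 + √(-17 + I*√7))/22 = 1/11 + √(-17 + I*√7)/22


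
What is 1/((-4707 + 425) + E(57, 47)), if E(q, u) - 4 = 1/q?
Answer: -57/243845 ≈ -0.00023375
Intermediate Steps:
E(q, u) = 4 + 1/q
1/((-4707 + 425) + E(57, 47)) = 1/((-4707 + 425) + (4 + 1/57)) = 1/(-4282 + (4 + 1/57)) = 1/(-4282 + 229/57) = 1/(-243845/57) = -57/243845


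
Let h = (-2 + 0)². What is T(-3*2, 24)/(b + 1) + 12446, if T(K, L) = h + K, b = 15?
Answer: 99567/8 ≈ 12446.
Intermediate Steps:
h = 4 (h = (-2)² = 4)
T(K, L) = 4 + K
T(-3*2, 24)/(b + 1) + 12446 = (4 - 3*2)/(15 + 1) + 12446 = (4 - 6)/16 + 12446 = -2*1/16 + 12446 = -⅛ + 12446 = 99567/8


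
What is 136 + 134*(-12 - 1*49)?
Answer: -8038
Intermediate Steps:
136 + 134*(-12 - 1*49) = 136 + 134*(-12 - 49) = 136 + 134*(-61) = 136 - 8174 = -8038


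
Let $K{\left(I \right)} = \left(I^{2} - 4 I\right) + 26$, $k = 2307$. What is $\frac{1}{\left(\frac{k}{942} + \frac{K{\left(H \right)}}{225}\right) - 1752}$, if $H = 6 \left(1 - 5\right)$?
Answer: $- \frac{70650}{123386603} \approx -0.00057259$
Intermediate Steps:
$H = -24$ ($H = 6 \left(-4\right) = -24$)
$K{\left(I \right)} = 26 + I^{2} - 4 I$
$\frac{1}{\left(\frac{k}{942} + \frac{K{\left(H \right)}}{225}\right) - 1752} = \frac{1}{\left(\frac{2307}{942} + \frac{26 + \left(-24\right)^{2} - -96}{225}\right) - 1752} = \frac{1}{\left(2307 \cdot \frac{1}{942} + \left(26 + 576 + 96\right) \frac{1}{225}\right) - 1752} = \frac{1}{\left(\frac{769}{314} + 698 \cdot \frac{1}{225}\right) - 1752} = \frac{1}{\left(\frac{769}{314} + \frac{698}{225}\right) - 1752} = \frac{1}{\frac{392197}{70650} - 1752} = \frac{1}{- \frac{123386603}{70650}} = - \frac{70650}{123386603}$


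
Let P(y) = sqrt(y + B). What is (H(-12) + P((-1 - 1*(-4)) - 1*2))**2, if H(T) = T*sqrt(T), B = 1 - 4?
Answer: -1730 + 48*sqrt(6) ≈ -1612.4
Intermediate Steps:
B = -3
H(T) = T**(3/2)
P(y) = sqrt(-3 + y) (P(y) = sqrt(y - 3) = sqrt(-3 + y))
(H(-12) + P((-1 - 1*(-4)) - 1*2))**2 = ((-12)**(3/2) + sqrt(-3 + ((-1 - 1*(-4)) - 1*2)))**2 = (-24*I*sqrt(3) + sqrt(-3 + ((-1 + 4) - 2)))**2 = (-24*I*sqrt(3) + sqrt(-3 + (3 - 2)))**2 = (-24*I*sqrt(3) + sqrt(-3 + 1))**2 = (-24*I*sqrt(3) + sqrt(-2))**2 = (-24*I*sqrt(3) + I*sqrt(2))**2 = (I*sqrt(2) - 24*I*sqrt(3))**2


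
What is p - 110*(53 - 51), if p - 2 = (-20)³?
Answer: -8218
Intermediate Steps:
p = -7998 (p = 2 + (-20)³ = 2 - 8000 = -7998)
p - 110*(53 - 51) = -7998 - 110*(53 - 51) = -7998 - 110*2 = -7998 - 1*220 = -7998 - 220 = -8218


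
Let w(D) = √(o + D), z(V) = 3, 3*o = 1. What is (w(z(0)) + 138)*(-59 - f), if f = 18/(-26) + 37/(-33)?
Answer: -1128518/143 - 24533*√30/1287 ≈ -7996.1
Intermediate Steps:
o = ⅓ (o = (⅓)*1 = ⅓ ≈ 0.33333)
f = -778/429 (f = 18*(-1/26) + 37*(-1/33) = -9/13 - 37/33 = -778/429 ≈ -1.8135)
w(D) = √(⅓ + D)
(w(z(0)) + 138)*(-59 - f) = (√(3 + 9*3)/3 + 138)*(-59 - 1*(-778/429)) = (√(3 + 27)/3 + 138)*(-59 + 778/429) = (√30/3 + 138)*(-24533/429) = (138 + √30/3)*(-24533/429) = -1128518/143 - 24533*√30/1287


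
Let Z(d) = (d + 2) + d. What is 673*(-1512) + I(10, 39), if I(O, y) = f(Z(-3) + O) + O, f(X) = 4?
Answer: -1017562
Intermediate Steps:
Z(d) = 2 + 2*d (Z(d) = (2 + d) + d = 2 + 2*d)
I(O, y) = 4 + O
673*(-1512) + I(10, 39) = 673*(-1512) + (4 + 10) = -1017576 + 14 = -1017562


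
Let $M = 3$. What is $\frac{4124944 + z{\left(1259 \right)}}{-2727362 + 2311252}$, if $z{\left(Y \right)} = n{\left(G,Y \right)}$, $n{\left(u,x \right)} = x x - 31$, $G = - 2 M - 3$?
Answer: $- \frac{2854997}{208055} \approx -13.722$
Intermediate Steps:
$G = -9$ ($G = \left(-2\right) 3 - 3 = -6 - 3 = -9$)
$n{\left(u,x \right)} = -31 + x^{2}$ ($n{\left(u,x \right)} = x^{2} - 31 = -31 + x^{2}$)
$z{\left(Y \right)} = -31 + Y^{2}$
$\frac{4124944 + z{\left(1259 \right)}}{-2727362 + 2311252} = \frac{4124944 - \left(31 - 1259^{2}\right)}{-2727362 + 2311252} = \frac{4124944 + \left(-31 + 1585081\right)}{-416110} = \left(4124944 + 1585050\right) \left(- \frac{1}{416110}\right) = 5709994 \left(- \frac{1}{416110}\right) = - \frac{2854997}{208055}$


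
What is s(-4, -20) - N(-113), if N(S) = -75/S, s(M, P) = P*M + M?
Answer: 8513/113 ≈ 75.336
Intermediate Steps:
s(M, P) = M + M*P (s(M, P) = M*P + M = M + M*P)
s(-4, -20) - N(-113) = -4*(1 - 20) - (-75)/(-113) = -4*(-19) - (-75)*(-1)/113 = 76 - 1*75/113 = 76 - 75/113 = 8513/113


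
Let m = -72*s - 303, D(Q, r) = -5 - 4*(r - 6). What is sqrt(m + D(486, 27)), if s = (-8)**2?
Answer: 50*I*sqrt(2) ≈ 70.711*I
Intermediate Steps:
s = 64
D(Q, r) = 19 - 4*r (D(Q, r) = -5 - 4*(-6 + r) = -5 + (24 - 4*r) = 19 - 4*r)
m = -4911 (m = -72*64 - 303 = -4608 - 303 = -4911)
sqrt(m + D(486, 27)) = sqrt(-4911 + (19 - 4*27)) = sqrt(-4911 + (19 - 108)) = sqrt(-4911 - 89) = sqrt(-5000) = 50*I*sqrt(2)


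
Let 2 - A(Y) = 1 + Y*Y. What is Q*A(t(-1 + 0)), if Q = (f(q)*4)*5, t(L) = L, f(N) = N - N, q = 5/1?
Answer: 0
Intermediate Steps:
q = 5 (q = 5*1 = 5)
f(N) = 0
A(Y) = 1 - Y² (A(Y) = 2 - (1 + Y*Y) = 2 - (1 + Y²) = 2 + (-1 - Y²) = 1 - Y²)
Q = 0 (Q = (0*4)*5 = 0*5 = 0)
Q*A(t(-1 + 0)) = 0*(1 - (-1 + 0)²) = 0*(1 - 1*(-1)²) = 0*(1 - 1*1) = 0*(1 - 1) = 0*0 = 0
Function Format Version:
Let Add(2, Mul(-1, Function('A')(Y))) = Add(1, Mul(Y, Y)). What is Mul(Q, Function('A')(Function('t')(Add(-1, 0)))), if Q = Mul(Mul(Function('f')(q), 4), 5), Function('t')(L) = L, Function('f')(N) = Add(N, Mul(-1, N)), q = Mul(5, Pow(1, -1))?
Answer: 0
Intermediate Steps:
q = 5 (q = Mul(5, 1) = 5)
Function('f')(N) = 0
Function('A')(Y) = Add(1, Mul(-1, Pow(Y, 2))) (Function('A')(Y) = Add(2, Mul(-1, Add(1, Mul(Y, Y)))) = Add(2, Mul(-1, Add(1, Pow(Y, 2)))) = Add(2, Add(-1, Mul(-1, Pow(Y, 2)))) = Add(1, Mul(-1, Pow(Y, 2))))
Q = 0 (Q = Mul(Mul(0, 4), 5) = Mul(0, 5) = 0)
Mul(Q, Function('A')(Function('t')(Add(-1, 0)))) = Mul(0, Add(1, Mul(-1, Pow(Add(-1, 0), 2)))) = Mul(0, Add(1, Mul(-1, Pow(-1, 2)))) = Mul(0, Add(1, Mul(-1, 1))) = Mul(0, Add(1, -1)) = Mul(0, 0) = 0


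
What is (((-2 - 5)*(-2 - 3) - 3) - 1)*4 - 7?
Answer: 117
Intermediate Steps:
(((-2 - 5)*(-2 - 3) - 3) - 1)*4 - 7 = ((-7*(-5) - 3) - 1)*4 - 7 = ((35 - 3) - 1)*4 - 7 = (32 - 1)*4 - 7 = 31*4 - 7 = 124 - 7 = 117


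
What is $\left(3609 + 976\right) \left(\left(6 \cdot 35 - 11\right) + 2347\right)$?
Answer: $11673410$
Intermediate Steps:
$\left(3609 + 976\right) \left(\left(6 \cdot 35 - 11\right) + 2347\right) = 4585 \left(\left(210 - 11\right) + 2347\right) = 4585 \left(199 + 2347\right) = 4585 \cdot 2546 = 11673410$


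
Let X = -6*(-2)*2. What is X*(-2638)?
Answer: -63312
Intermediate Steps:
X = 24 (X = 12*2 = 24)
X*(-2638) = 24*(-2638) = -63312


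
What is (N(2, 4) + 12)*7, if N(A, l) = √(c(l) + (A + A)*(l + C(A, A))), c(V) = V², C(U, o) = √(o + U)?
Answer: 84 + 14*√10 ≈ 128.27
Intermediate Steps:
C(U, o) = √(U + o)
N(A, l) = √(l² + 2*A*(l + √2*√A)) (N(A, l) = √(l² + (A + A)*(l + √(A + A))) = √(l² + (2*A)*(l + √(2*A))) = √(l² + (2*A)*(l + √2*√A)) = √(l² + 2*A*(l + √2*√A)))
(N(2, 4) + 12)*7 = (√(4² + 2*2*4 + 2*√2*2^(3/2)) + 12)*7 = (√(16 + 16 + 2*√2*(2*√2)) + 12)*7 = (√(16 + 16 + 8) + 12)*7 = (√40 + 12)*7 = (2*√10 + 12)*7 = (12 + 2*√10)*7 = 84 + 14*√10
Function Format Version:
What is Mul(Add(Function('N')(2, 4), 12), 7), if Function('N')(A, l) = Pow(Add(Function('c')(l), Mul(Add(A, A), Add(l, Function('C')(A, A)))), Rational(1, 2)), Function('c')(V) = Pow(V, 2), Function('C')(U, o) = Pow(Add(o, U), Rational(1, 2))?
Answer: Add(84, Mul(14, Pow(10, Rational(1, 2)))) ≈ 128.27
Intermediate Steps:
Function('C')(U, o) = Pow(Add(U, o), Rational(1, 2))
Function('N')(A, l) = Pow(Add(Pow(l, 2), Mul(2, A, Add(l, Mul(Pow(2, Rational(1, 2)), Pow(A, Rational(1, 2)))))), Rational(1, 2)) (Function('N')(A, l) = Pow(Add(Pow(l, 2), Mul(Add(A, A), Add(l, Pow(Add(A, A), Rational(1, 2))))), Rational(1, 2)) = Pow(Add(Pow(l, 2), Mul(Mul(2, A), Add(l, Pow(Mul(2, A), Rational(1, 2))))), Rational(1, 2)) = Pow(Add(Pow(l, 2), Mul(Mul(2, A), Add(l, Mul(Pow(2, Rational(1, 2)), Pow(A, Rational(1, 2)))))), Rational(1, 2)) = Pow(Add(Pow(l, 2), Mul(2, A, Add(l, Mul(Pow(2, Rational(1, 2)), Pow(A, Rational(1, 2)))))), Rational(1, 2)))
Mul(Add(Function('N')(2, 4), 12), 7) = Mul(Add(Pow(Add(Pow(4, 2), Mul(2, 2, 4), Mul(2, Pow(2, Rational(1, 2)), Pow(2, Rational(3, 2)))), Rational(1, 2)), 12), 7) = Mul(Add(Pow(Add(16, 16, Mul(2, Pow(2, Rational(1, 2)), Mul(2, Pow(2, Rational(1, 2))))), Rational(1, 2)), 12), 7) = Mul(Add(Pow(Add(16, 16, 8), Rational(1, 2)), 12), 7) = Mul(Add(Pow(40, Rational(1, 2)), 12), 7) = Mul(Add(Mul(2, Pow(10, Rational(1, 2))), 12), 7) = Mul(Add(12, Mul(2, Pow(10, Rational(1, 2)))), 7) = Add(84, Mul(14, Pow(10, Rational(1, 2))))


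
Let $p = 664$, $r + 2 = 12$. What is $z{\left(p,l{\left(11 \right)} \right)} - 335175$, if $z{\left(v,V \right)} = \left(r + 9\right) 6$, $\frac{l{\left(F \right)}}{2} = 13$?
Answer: $-335061$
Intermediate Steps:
$r = 10$ ($r = -2 + 12 = 10$)
$l{\left(F \right)} = 26$ ($l{\left(F \right)} = 2 \cdot 13 = 26$)
$z{\left(v,V \right)} = 114$ ($z{\left(v,V \right)} = \left(10 + 9\right) 6 = 19 \cdot 6 = 114$)
$z{\left(p,l{\left(11 \right)} \right)} - 335175 = 114 - 335175 = -335061$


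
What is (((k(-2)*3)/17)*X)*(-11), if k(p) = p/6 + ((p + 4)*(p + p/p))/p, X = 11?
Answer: -242/17 ≈ -14.235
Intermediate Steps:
k(p) = p/6 + (1 + p)*(4 + p)/p (k(p) = p*(⅙) + ((4 + p)*(p + 1))/p = p/6 + ((4 + p)*(1 + p))/p = p/6 + ((1 + p)*(4 + p))/p = p/6 + (1 + p)*(4 + p)/p)
(((k(-2)*3)/17)*X)*(-11) = ((((5 + 4/(-2) + (7/6)*(-2))*3)/17)*11)*(-11) = ((((5 + 4*(-½) - 7/3)*3)*(1/17))*11)*(-11) = ((((5 - 2 - 7/3)*3)*(1/17))*11)*(-11) = ((((⅔)*3)*(1/17))*11)*(-11) = ((2*(1/17))*11)*(-11) = ((2/17)*11)*(-11) = (22/17)*(-11) = -242/17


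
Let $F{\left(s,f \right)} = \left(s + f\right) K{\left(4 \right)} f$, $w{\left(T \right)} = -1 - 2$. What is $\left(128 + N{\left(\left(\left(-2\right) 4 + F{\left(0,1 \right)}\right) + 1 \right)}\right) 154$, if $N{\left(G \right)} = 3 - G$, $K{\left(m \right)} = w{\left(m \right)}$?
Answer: $21714$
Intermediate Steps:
$w{\left(T \right)} = -3$ ($w{\left(T \right)} = -1 - 2 = -3$)
$K{\left(m \right)} = -3$
$F{\left(s,f \right)} = f \left(- 3 f - 3 s\right)$ ($F{\left(s,f \right)} = \left(s + f\right) \left(-3\right) f = \left(f + s\right) \left(-3\right) f = \left(- 3 f - 3 s\right) f = f \left(- 3 f - 3 s\right)$)
$\left(128 + N{\left(\left(\left(-2\right) 4 + F{\left(0,1 \right)}\right) + 1 \right)}\right) 154 = \left(128 - \left(-2 - 8 - 3 \left(1 + 0\right)\right)\right) 154 = \left(128 + \left(3 - \left(\left(-8 - 3 \cdot 1\right) + 1\right)\right)\right) 154 = \left(128 + \left(3 - \left(\left(-8 - 3\right) + 1\right)\right)\right) 154 = \left(128 + \left(3 - \left(-11 + 1\right)\right)\right) 154 = \left(128 + \left(3 - -10\right)\right) 154 = \left(128 + \left(3 + 10\right)\right) 154 = \left(128 + 13\right) 154 = 141 \cdot 154 = 21714$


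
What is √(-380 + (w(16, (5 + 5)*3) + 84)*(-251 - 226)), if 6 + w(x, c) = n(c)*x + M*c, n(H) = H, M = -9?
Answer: 2*I*√34439 ≈ 371.15*I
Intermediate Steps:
w(x, c) = -6 - 9*c + c*x (w(x, c) = -6 + (c*x - 9*c) = -6 + (-9*c + c*x) = -6 - 9*c + c*x)
√(-380 + (w(16, (5 + 5)*3) + 84)*(-251 - 226)) = √(-380 + ((-6 - 9*(5 + 5)*3 + ((5 + 5)*3)*16) + 84)*(-251 - 226)) = √(-380 + ((-6 - 90*3 + (10*3)*16) + 84)*(-477)) = √(-380 + ((-6 - 9*30 + 30*16) + 84)*(-477)) = √(-380 + ((-6 - 270 + 480) + 84)*(-477)) = √(-380 + (204 + 84)*(-477)) = √(-380 + 288*(-477)) = √(-380 - 137376) = √(-137756) = 2*I*√34439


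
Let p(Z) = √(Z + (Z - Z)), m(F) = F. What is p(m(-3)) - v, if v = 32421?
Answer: -32421 + I*√3 ≈ -32421.0 + 1.732*I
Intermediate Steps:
p(Z) = √Z (p(Z) = √(Z + 0) = √Z)
p(m(-3)) - v = √(-3) - 1*32421 = I*√3 - 32421 = -32421 + I*√3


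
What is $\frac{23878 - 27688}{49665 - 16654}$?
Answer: $- \frac{3810}{33011} \approx -0.11542$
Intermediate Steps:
$\frac{23878 - 27688}{49665 - 16654} = - \frac{3810}{49665 - 16654} = - \frac{3810}{33011}$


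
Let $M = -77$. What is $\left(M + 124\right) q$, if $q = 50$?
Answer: $2350$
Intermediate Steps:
$\left(M + 124\right) q = \left(-77 + 124\right) 50 = 47 \cdot 50 = 2350$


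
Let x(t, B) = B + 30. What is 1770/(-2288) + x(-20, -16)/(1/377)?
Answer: 6037147/1144 ≈ 5277.2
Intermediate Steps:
x(t, B) = 30 + B
1770/(-2288) + x(-20, -16)/(1/377) = 1770/(-2288) + (30 - 16)/(1/377) = 1770*(-1/2288) + 14/(1/377) = -885/1144 + 14*377 = -885/1144 + 5278 = 6037147/1144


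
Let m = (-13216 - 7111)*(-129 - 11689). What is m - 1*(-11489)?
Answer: 240235975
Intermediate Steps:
m = 240224486 (m = -20327*(-11818) = 240224486)
m - 1*(-11489) = 240224486 - 1*(-11489) = 240224486 + 11489 = 240235975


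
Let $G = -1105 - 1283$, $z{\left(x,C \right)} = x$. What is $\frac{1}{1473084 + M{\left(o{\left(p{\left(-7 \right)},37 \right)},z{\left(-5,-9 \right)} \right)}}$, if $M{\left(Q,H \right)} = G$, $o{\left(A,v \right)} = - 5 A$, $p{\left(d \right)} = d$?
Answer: $\frac{1}{1470696} \approx 6.7995 \cdot 10^{-7}$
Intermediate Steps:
$G = -2388$ ($G = -1105 - 1283 = -2388$)
$M{\left(Q,H \right)} = -2388$
$\frac{1}{1473084 + M{\left(o{\left(p{\left(-7 \right)},37 \right)},z{\left(-5,-9 \right)} \right)}} = \frac{1}{1473084 - 2388} = \frac{1}{1470696}$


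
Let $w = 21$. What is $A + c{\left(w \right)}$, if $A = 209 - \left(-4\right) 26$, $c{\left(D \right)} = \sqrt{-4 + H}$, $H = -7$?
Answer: $313 + i \sqrt{11} \approx 313.0 + 3.3166 i$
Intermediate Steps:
$c{\left(D \right)} = i \sqrt{11}$ ($c{\left(D \right)} = \sqrt{-4 - 7} = \sqrt{-11} = i \sqrt{11}$)
$A = 313$ ($A = 209 - -104 = 209 + 104 = 313$)
$A + c{\left(w \right)} = 313 + i \sqrt{11}$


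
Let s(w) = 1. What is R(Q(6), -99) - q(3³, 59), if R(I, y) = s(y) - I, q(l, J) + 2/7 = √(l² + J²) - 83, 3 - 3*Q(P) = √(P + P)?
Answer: 583/7 - √4210 + 2*√3/3 ≈ 19.556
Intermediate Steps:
Q(P) = 1 - √2*√P/3 (Q(P) = 1 - √(P + P)/3 = 1 - √2*√P/3)
q(l, J) = -583/7 + √(J² + l²) (q(l, J) = -2/7 + (√(l² + J²) - 83) = -2/7 + (√(J² + l²) - 83) = -2/7 + (-83 + √(J² + l²)) = -583/7 + √(J² + l²))
R(I, y) = 1 - I
R(Q(6), -99) - q(3³, 59) = (1 - (1 - √2*√6/3)) - (-583/7 + √(59² + (3³)²)) = (1 - (1 - 2*√3/3)) - (-583/7 + √(3481 + 27²)) = (1 + (-1 + 2*√3/3)) - (-583/7 + √(3481 + 729)) = 2*√3/3 - (-583/7 + √4210) = 2*√3/3 + (583/7 - √4210) = 583/7 - √4210 + 2*√3/3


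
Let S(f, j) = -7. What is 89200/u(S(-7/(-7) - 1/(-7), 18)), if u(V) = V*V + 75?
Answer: 22300/31 ≈ 719.35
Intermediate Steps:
u(V) = 75 + V² (u(V) = V² + 75 = 75 + V²)
89200/u(S(-7/(-7) - 1/(-7), 18)) = 89200/(75 + (-7)²) = 89200/(75 + 49) = 89200/124 = 89200*(1/124) = 22300/31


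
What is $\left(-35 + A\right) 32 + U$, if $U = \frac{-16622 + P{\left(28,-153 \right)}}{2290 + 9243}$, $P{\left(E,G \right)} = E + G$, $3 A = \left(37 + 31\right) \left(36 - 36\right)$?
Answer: $- \frac{12933707}{11533} \approx -1121.5$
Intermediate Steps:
$A = 0$ ($A = \frac{\left(37 + 31\right) \left(36 - 36\right)}{3} = \frac{68 \cdot 0}{3} = \frac{1}{3} \cdot 0 = 0$)
$U = - \frac{16747}{11533}$ ($U = \frac{-16622 + \left(28 - 153\right)}{2290 + 9243} = \frac{-16622 - 125}{11533} = \left(-16747\right) \frac{1}{11533} = - \frac{16747}{11533} \approx -1.4521$)
$\left(-35 + A\right) 32 + U = \left(-35 + 0\right) 32 - \frac{16747}{11533} = \left(-35\right) 32 - \frac{16747}{11533} = -1120 - \frac{16747}{11533} = - \frac{12933707}{11533}$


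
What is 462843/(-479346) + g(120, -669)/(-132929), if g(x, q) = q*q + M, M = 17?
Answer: -92023327045/21239661478 ≈ -4.3326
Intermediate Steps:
g(x, q) = 17 + q² (g(x, q) = q*q + 17 = q² + 17 = 17 + q²)
462843/(-479346) + g(120, -669)/(-132929) = 462843/(-479346) + (17 + (-669)²)/(-132929) = 462843*(-1/479346) + (17 + 447561)*(-1/132929) = -154281/159782 + 447578*(-1/132929) = -154281/159782 - 447578/132929 = -92023327045/21239661478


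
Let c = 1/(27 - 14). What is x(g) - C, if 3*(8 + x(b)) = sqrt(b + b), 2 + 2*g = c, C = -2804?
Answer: 2796 + 5*I*sqrt(13)/39 ≈ 2796.0 + 0.46225*I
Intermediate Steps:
c = 1/13 ≈ 0.076923
g = -25/26 (g = -1 + (1/2)*(1/13) = -1 + 1/26 = -25/26 ≈ -0.96154)
x(b) = -8 + sqrt(2)*sqrt(b)/3 (x(b) = -8 + sqrt(b + b)/3 = -8 + sqrt(2*b)/3 = -8 + (sqrt(2)*sqrt(b))/3 = -8 + sqrt(2)*sqrt(b)/3)
x(g) - C = (-8 + sqrt(2)*sqrt(-25/26)/3) - 1*(-2804) = (-8 + sqrt(2)*(5*I*sqrt(26)/26)/3) + 2804 = (-8 + 5*I*sqrt(13)/39) + 2804 = 2796 + 5*I*sqrt(13)/39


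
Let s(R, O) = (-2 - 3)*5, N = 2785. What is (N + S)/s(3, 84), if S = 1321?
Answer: -4106/25 ≈ -164.24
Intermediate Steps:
s(R, O) = -25 (s(R, O) = -5*5 = -25)
(N + S)/s(3, 84) = (2785 + 1321)/(-25) = 4106*(-1/25) = -4106/25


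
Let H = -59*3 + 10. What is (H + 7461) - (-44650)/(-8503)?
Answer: 61976232/8503 ≈ 7288.8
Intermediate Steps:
H = -167 (H = -177 + 10 = -167)
(H + 7461) - (-44650)/(-8503) = (-167 + 7461) - (-44650)/(-8503) = 7294 - (-44650)*(-1)/8503 = 7294 - 1*44650/8503 = 7294 - 44650/8503 = 61976232/8503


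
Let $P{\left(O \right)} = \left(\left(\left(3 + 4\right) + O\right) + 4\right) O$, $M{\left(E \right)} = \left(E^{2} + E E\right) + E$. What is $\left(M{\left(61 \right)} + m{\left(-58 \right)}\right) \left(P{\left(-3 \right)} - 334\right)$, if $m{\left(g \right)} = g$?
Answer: $-2665310$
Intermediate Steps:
$M{\left(E \right)} = E + 2 E^{2}$ ($M{\left(E \right)} = \left(E^{2} + E^{2}\right) + E = 2 E^{2} + E = E + 2 E^{2}$)
$P{\left(O \right)} = O \left(11 + O\right)$ ($P{\left(O \right)} = \left(\left(7 + O\right) + 4\right) O = \left(11 + O\right) O = O \left(11 + O\right)$)
$\left(M{\left(61 \right)} + m{\left(-58 \right)}\right) \left(P{\left(-3 \right)} - 334\right) = \left(61 \left(1 + 2 \cdot 61\right) - 58\right) \left(- 3 \left(11 - 3\right) - 334\right) = \left(61 \left(1 + 122\right) - 58\right) \left(\left(-3\right) 8 - 334\right) = \left(61 \cdot 123 - 58\right) \left(-24 - 334\right) = \left(7503 - 58\right) \left(-358\right) = 7445 \left(-358\right) = -2665310$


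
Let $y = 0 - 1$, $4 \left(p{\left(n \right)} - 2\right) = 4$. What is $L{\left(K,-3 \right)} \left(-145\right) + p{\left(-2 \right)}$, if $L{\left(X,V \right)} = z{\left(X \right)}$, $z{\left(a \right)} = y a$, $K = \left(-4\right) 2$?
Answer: $-1157$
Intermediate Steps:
$K = -8$
$p{\left(n \right)} = 3$ ($p{\left(n \right)} = 2 + \frac{1}{4} \cdot 4 = 2 + 1 = 3$)
$y = -1$ ($y = 0 - 1 = -1$)
$z{\left(a \right)} = - a$
$L{\left(X,V \right)} = - X$
$L{\left(K,-3 \right)} \left(-145\right) + p{\left(-2 \right)} = \left(-1\right) \left(-8\right) \left(-145\right) + 3 = 8 \left(-145\right) + 3 = -1160 + 3 = -1157$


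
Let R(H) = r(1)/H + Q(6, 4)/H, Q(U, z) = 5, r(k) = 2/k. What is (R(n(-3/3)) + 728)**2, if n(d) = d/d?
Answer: 540225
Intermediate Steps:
n(d) = 1
R(H) = 7/H (R(H) = (2/1)/H + 5/H = (2*1)/H + 5/H = 2/H + 5/H = 7/H)
(R(n(-3/3)) + 728)**2 = (7/1 + 728)**2 = (7*1 + 728)**2 = (7 + 728)**2 = 735**2 = 540225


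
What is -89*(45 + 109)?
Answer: -13706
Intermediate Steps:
-89*(45 + 109) = -89*154 = -13706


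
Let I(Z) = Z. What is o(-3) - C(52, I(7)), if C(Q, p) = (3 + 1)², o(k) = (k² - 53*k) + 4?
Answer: 156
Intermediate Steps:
o(k) = 4 + k² - 53*k
C(Q, p) = 16 (C(Q, p) = 4² = 16)
o(-3) - C(52, I(7)) = (4 + (-3)² - 53*(-3)) - 1*16 = (4 + 9 + 159) - 16 = 172 - 16 = 156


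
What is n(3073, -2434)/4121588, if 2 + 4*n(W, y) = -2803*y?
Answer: 1705625/4121588 ≈ 0.41383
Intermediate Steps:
n(W, y) = -1/2 - 2803*y/4 (n(W, y) = -1/2 + (-2803*y)/4 = -1/2 - 2803*y/4)
n(3073, -2434)/4121588 = (-1/2 - 2803/4*(-2434))/4121588 = (-1/2 + 3411251/2)*(1/4121588) = 1705625*(1/4121588) = 1705625/4121588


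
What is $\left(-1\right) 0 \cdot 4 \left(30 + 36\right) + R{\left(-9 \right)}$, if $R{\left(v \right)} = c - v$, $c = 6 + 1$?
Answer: $16$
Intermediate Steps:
$c = 7$
$R{\left(v \right)} = 7 - v$
$\left(-1\right) 0 \cdot 4 \left(30 + 36\right) + R{\left(-9 \right)} = \left(-1\right) 0 \cdot 4 \left(30 + 36\right) + \left(7 - -9\right) = 0 \cdot 4 \cdot 66 + \left(7 + 9\right) = 0 \cdot 66 + 16 = 0 + 16 = 16$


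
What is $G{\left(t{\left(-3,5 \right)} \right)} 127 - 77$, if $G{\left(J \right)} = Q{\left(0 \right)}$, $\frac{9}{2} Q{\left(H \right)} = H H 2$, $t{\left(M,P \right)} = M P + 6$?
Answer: $-77$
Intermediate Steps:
$t{\left(M,P \right)} = 6 + M P$
$Q{\left(H \right)} = \frac{4 H^{2}}{9}$ ($Q{\left(H \right)} = \frac{2 H H 2}{9} = \frac{2 H^{2} \cdot 2}{9} = \frac{2 \cdot 2 H^{2}}{9} = \frac{4 H^{2}}{9}$)
$G{\left(J \right)} = 0$ ($G{\left(J \right)} = \frac{4 \cdot 0^{2}}{9} = \frac{4}{9} \cdot 0 = 0$)
$G{\left(t{\left(-3,5 \right)} \right)} 127 - 77 = 0 \cdot 127 - 77 = 0 - 77 = -77$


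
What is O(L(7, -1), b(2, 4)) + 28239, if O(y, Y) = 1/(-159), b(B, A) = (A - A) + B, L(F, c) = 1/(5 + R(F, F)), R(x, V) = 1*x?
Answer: 4490000/159 ≈ 28239.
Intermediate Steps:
R(x, V) = x
L(F, c) = 1/(5 + F)
b(B, A) = B (b(B, A) = 0 + B = B)
O(y, Y) = -1/159
O(L(7, -1), b(2, 4)) + 28239 = -1/159 + 28239 = 4490000/159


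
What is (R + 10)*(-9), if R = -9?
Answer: -9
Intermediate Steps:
(R + 10)*(-9) = (-9 + 10)*(-9) = 1*(-9) = -9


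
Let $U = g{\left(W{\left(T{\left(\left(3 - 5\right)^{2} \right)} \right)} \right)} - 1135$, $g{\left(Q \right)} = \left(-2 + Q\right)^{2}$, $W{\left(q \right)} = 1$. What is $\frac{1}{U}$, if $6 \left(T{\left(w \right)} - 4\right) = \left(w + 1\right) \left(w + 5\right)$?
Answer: $- \frac{1}{1134} \approx -0.00088183$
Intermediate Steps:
$T{\left(w \right)} = 4 + \frac{\left(1 + w\right) \left(5 + w\right)}{6}$ ($T{\left(w \right)} = 4 + \frac{\left(w + 1\right) \left(w + 5\right)}{6} = 4 + \frac{\left(1 + w\right) \left(5 + w\right)}{6}$)
$U = -1134$ ($U = \left(-2 + 1\right)^{2} - 1135 = \left(-1\right)^{2} - 1135 = 1 - 1135 = -1134$)
$\frac{1}{U} = \frac{1}{-1134} = - \frac{1}{1134}$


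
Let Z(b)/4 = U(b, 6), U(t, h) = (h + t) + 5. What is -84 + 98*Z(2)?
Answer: 5012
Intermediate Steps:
U(t, h) = 5 + h + t
Z(b) = 44 + 4*b (Z(b) = 4*(5 + 6 + b) = 4*(11 + b) = 44 + 4*b)
-84 + 98*Z(2) = -84 + 98*(44 + 4*2) = -84 + 98*(44 + 8) = -84 + 98*52 = -84 + 5096 = 5012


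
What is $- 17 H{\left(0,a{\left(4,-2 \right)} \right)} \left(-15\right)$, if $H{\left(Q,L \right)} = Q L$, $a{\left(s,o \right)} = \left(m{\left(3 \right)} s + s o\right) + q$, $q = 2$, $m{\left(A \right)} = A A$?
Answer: $0$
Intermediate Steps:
$m{\left(A \right)} = A^{2}$
$a{\left(s,o \right)} = 2 + 9 s + o s$ ($a{\left(s,o \right)} = \left(3^{2} s + s o\right) + 2 = \left(9 s + o s\right) + 2 = 2 + 9 s + o s$)
$H{\left(Q,L \right)} = L Q$
$- 17 H{\left(0,a{\left(4,-2 \right)} \right)} \left(-15\right) = - 17 \left(2 + 9 \cdot 4 - 8\right) 0 \left(-15\right) = - 17 \left(2 + 36 - 8\right) 0 \left(-15\right) = - 17 \cdot 30 \cdot 0 \left(-15\right) = \left(-17\right) 0 \left(-15\right) = 0 \left(-15\right) = 0$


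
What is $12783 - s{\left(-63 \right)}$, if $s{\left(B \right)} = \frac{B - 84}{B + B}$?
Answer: $\frac{76691}{6} \approx 12782.0$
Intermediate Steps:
$s{\left(B \right)} = \frac{-84 + B}{2 B}$
$12783 - s{\left(-63 \right)} = 12783 - \frac{-84 - 63}{2 \left(-63\right)} = 12783 - \frac{1}{2} \left(- \frac{1}{63}\right) \left(-147\right) = 12783 - \frac{7}{6} = \frac{76691}{6}$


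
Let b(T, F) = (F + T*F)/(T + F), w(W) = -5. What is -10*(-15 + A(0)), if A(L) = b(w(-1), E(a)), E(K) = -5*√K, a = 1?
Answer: 170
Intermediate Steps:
b(T, F) = (F + F*T)/(F + T)
A(L) = -2 (A(L) = (-5*√1)*(1 - 5)/(-5*√1 - 5) = -5*1*(-4)/(-5*1 - 5) = -5*(-4)/(-5 - 5) = -5*(-4)/(-10) = -5*(-⅒)*(-4) = -2)
-10*(-15 + A(0)) = -10*(-15 - 2) = -10*(-17) = 170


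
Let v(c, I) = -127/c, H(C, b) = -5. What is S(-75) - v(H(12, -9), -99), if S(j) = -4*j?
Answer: 1373/5 ≈ 274.60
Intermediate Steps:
S(-75) - v(H(12, -9), -99) = -4*(-75) - (-127)/(-5) = 300 - (-127)*(-1)/5 = 300 - 1*127/5 = 300 - 127/5 = 1373/5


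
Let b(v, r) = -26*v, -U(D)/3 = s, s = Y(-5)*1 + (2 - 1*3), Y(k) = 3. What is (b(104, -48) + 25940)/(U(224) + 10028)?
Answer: 11618/5011 ≈ 2.3185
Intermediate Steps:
s = 2 (s = 3*1 + (2 - 1*3) = 3 + (2 - 3) = 3 - 1 = 2)
U(D) = -6 (U(D) = -3*2 = -6)
(b(104, -48) + 25940)/(U(224) + 10028) = (-26*104 + 25940)/(-6 + 10028) = (-2704 + 25940)/10022 = 23236*(1/10022) = 11618/5011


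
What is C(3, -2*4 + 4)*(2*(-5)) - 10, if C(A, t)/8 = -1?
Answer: 70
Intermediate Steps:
C(A, t) = -8 (C(A, t) = 8*(-1) = -8)
C(3, -2*4 + 4)*(2*(-5)) - 10 = -16*(-5) - 10 = -8*(-10) - 10 = 80 - 10 = 70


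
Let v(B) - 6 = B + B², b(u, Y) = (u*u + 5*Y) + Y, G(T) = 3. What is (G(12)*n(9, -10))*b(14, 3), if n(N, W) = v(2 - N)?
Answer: 30816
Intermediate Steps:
b(u, Y) = u² + 6*Y (b(u, Y) = (u² + 5*Y) + Y = u² + 6*Y)
v(B) = 6 + B + B² (v(B) = 6 + (B + B²) = 6 + B + B²)
n(N, W) = 8 + (2 - N)² - N (n(N, W) = 6 + (2 - N) + (2 - N)² = 8 + (2 - N)² - N)
(G(12)*n(9, -10))*b(14, 3) = (3*(8 + (-2 + 9)² - 1*9))*(14² + 6*3) = (3*(8 + 7² - 9))*(196 + 18) = (3*(8 + 49 - 9))*214 = (3*48)*214 = 144*214 = 30816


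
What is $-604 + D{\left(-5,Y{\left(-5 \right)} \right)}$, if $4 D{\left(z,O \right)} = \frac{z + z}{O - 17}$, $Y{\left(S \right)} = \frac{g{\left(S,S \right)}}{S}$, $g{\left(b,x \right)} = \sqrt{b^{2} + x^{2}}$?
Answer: $- \frac{346611}{574} - \frac{5 \sqrt{2}}{574} \approx -603.86$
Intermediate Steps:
$Y{\left(S \right)} = \frac{\sqrt{2} \sqrt{S^{2}}}{S}$ ($Y{\left(S \right)} = \frac{\sqrt{S^{2} + S^{2}}}{S} = \frac{\sqrt{2 S^{2}}}{S} = \frac{\sqrt{2} \sqrt{S^{2}}}{S}$)
$D{\left(z,O \right)} = \frac{z}{2 \left(-17 + O\right)}$ ($D{\left(z,O \right)} = \frac{\left(z + z\right) \frac{1}{O - 17}}{4} = \frac{2 z \frac{1}{-17 + O}}{4} = \frac{z}{2 \left(-17 + O\right)}$)
$-604 + D{\left(-5,Y{\left(-5 \right)} \right)} = -604 + \frac{1}{2} \left(-5\right) \frac{1}{-17 + \frac{\sqrt{2} \sqrt{\left(-5\right)^{2}}}{-5}} = -604 + \frac{1}{2} \left(-5\right) \frac{1}{-17 + \sqrt{2} \left(- \frac{1}{5}\right) \sqrt{25}} = -604 + \frac{1}{2} \left(-5\right) \frac{1}{-17 + \sqrt{2} \left(- \frac{1}{5}\right) 5} = -604 + \frac{1}{2} \left(-5\right) \frac{1}{-17 - \sqrt{2}} = -604 - \frac{5}{2 \left(-17 - \sqrt{2}\right)}$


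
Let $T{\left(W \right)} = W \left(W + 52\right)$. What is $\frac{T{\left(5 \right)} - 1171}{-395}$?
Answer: $\frac{886}{395} \approx 2.243$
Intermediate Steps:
$T{\left(W \right)} = W \left(52 + W\right)$
$\frac{T{\left(5 \right)} - 1171}{-395} = \frac{5 \left(52 + 5\right) - 1171}{-395} = \left(5 \cdot 57 - 1171\right) \left(- \frac{1}{395}\right) = \left(285 - 1171\right) \left(- \frac{1}{395}\right) = \left(-886\right) \left(- \frac{1}{395}\right) = \frac{886}{395}$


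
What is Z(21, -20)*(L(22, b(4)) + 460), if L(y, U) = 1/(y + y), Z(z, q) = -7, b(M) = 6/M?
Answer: -141687/44 ≈ -3220.2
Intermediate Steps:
L(y, U) = 1/(2*y)
Z(21, -20)*(L(22, b(4)) + 460) = -7*((½)/22 + 460) = -7*((½)*(1/22) + 460) = -7*(1/44 + 460) = -7*20241/44 = -141687/44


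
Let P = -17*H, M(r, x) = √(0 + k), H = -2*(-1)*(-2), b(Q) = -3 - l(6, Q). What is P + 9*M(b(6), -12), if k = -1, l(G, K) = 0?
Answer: 68 + 9*I ≈ 68.0 + 9.0*I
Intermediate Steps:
b(Q) = -3 (b(Q) = -3 - 1*0 = -3 + 0 = -3)
H = -4 (H = 2*(-2) = -4)
M(r, x) = I (M(r, x) = √(0 - 1) = √(-1) = I)
P = 68 (P = -17*(-4) = 68)
P + 9*M(b(6), -12) = 68 + 9*I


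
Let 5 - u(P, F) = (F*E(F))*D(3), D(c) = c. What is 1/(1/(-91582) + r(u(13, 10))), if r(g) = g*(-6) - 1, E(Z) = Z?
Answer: 91582/162008557 ≈ 0.00056529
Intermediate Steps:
u(P, F) = 5 - 3*F² (u(P, F) = 5 - F*F*3 = 5 - F²*3 = 5 - 3*F²)
r(g) = -1 - 6*g (r(g) = -6*g - 1 = -1 - 6*g)
1/(1/(-91582) + r(u(13, 10))) = 1/(1/(-91582) + (-1 - 6*(5 - 3*10²))) = 1/(-1/91582 + (-1 - 6*(5 - 3*100))) = 1/(-1/91582 + (-1 - 6*(5 - 300))) = 1/(-1/91582 + (-1 - 6*(-295))) = 1/(-1/91582 + (-1 + 1770)) = 1/(-1/91582 + 1769) = 1/(162008557/91582) = 91582/162008557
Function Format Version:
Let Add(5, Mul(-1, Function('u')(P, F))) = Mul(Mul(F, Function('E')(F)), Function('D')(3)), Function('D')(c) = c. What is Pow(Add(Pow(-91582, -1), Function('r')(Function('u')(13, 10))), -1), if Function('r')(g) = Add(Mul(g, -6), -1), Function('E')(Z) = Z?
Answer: Rational(91582, 162008557) ≈ 0.00056529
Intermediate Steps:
Function('u')(P, F) = Add(5, Mul(-3, Pow(F, 2))) (Function('u')(P, F) = Add(5, Mul(-1, Mul(Mul(F, F), 3))) = Add(5, Mul(-1, Mul(Pow(F, 2), 3))) = Add(5, Mul(-1, Mul(3, Pow(F, 2)))) = Add(5, Mul(-3, Pow(F, 2))))
Function('r')(g) = Add(-1, Mul(-6, g)) (Function('r')(g) = Add(Mul(-6, g), -1) = Add(-1, Mul(-6, g)))
Pow(Add(Pow(-91582, -1), Function('r')(Function('u')(13, 10))), -1) = Pow(Add(Pow(-91582, -1), Add(-1, Mul(-6, Add(5, Mul(-3, Pow(10, 2)))))), -1) = Pow(Add(Rational(-1, 91582), Add(-1, Mul(-6, Add(5, Mul(-3, 100))))), -1) = Pow(Add(Rational(-1, 91582), Add(-1, Mul(-6, Add(5, -300)))), -1) = Pow(Add(Rational(-1, 91582), Add(-1, Mul(-6, -295))), -1) = Pow(Add(Rational(-1, 91582), Add(-1, 1770)), -1) = Pow(Add(Rational(-1, 91582), 1769), -1) = Pow(Rational(162008557, 91582), -1) = Rational(91582, 162008557)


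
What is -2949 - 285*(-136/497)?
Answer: -1426893/497 ≈ -2871.0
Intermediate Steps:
-2949 - 285*(-136/497) = -2949 - 285*(-136*1/497) = -2949 - 285*(-136)/497 = -2949 - 1*(-38760/497) = -2949 + 38760/497 = -1426893/497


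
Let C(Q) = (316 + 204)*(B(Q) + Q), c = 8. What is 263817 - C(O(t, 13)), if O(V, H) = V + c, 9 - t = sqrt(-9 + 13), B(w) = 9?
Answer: 251337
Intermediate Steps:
t = 7 (t = 9 - sqrt(-9 + 13) = 9 - sqrt(4) = 9 - 1*2 = 9 - 2 = 7)
O(V, H) = 8 + V (O(V, H) = V + 8 = 8 + V)
C(Q) = 4680 + 520*Q (C(Q) = (316 + 204)*(9 + Q) = 520*(9 + Q) = 4680 + 520*Q)
263817 - C(O(t, 13)) = 263817 - (4680 + 520*(8 + 7)) = 263817 - (4680 + 520*15) = 263817 - (4680 + 7800) = 263817 - 1*12480 = 263817 - 12480 = 251337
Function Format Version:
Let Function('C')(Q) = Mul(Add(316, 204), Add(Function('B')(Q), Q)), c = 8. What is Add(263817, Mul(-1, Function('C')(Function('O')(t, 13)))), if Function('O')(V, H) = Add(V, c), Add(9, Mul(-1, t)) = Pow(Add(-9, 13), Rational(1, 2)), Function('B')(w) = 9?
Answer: 251337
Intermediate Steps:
t = 7 (t = Add(9, Mul(-1, Pow(Add(-9, 13), Rational(1, 2)))) = Add(9, Mul(-1, Pow(4, Rational(1, 2)))) = Add(9, Mul(-1, 2)) = Add(9, -2) = 7)
Function('O')(V, H) = Add(8, V) (Function('O')(V, H) = Add(V, 8) = Add(8, V))
Function('C')(Q) = Add(4680, Mul(520, Q)) (Function('C')(Q) = Mul(Add(316, 204), Add(9, Q)) = Mul(520, Add(9, Q)) = Add(4680, Mul(520, Q)))
Add(263817, Mul(-1, Function('C')(Function('O')(t, 13)))) = Add(263817, Mul(-1, Add(4680, Mul(520, Add(8, 7))))) = Add(263817, Mul(-1, Add(4680, Mul(520, 15)))) = Add(263817, Mul(-1, Add(4680, 7800))) = Add(263817, Mul(-1, 12480)) = Add(263817, -12480) = 251337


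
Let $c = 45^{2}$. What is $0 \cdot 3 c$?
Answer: $0$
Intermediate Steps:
$c = 2025$
$0 \cdot 3 c = 0 \cdot 3 \cdot 2025 = 0 \cdot 2025 = 0$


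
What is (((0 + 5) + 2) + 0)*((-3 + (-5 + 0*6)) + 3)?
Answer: -35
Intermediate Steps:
(((0 + 5) + 2) + 0)*((-3 + (-5 + 0*6)) + 3) = ((5 + 2) + 0)*((-3 + (-5 + 0)) + 3) = (7 + 0)*((-3 - 5) + 3) = 7*(-8 + 3) = 7*(-5) = -35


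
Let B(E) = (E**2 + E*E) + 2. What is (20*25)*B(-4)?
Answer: 17000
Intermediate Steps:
B(E) = 2 + 2*E**2 (B(E) = (E**2 + E**2) + 2 = 2*E**2 + 2 = 2 + 2*E**2)
(20*25)*B(-4) = (20*25)*(2 + 2*(-4)**2) = 500*(2 + 2*16) = 500*(2 + 32) = 500*34 = 17000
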